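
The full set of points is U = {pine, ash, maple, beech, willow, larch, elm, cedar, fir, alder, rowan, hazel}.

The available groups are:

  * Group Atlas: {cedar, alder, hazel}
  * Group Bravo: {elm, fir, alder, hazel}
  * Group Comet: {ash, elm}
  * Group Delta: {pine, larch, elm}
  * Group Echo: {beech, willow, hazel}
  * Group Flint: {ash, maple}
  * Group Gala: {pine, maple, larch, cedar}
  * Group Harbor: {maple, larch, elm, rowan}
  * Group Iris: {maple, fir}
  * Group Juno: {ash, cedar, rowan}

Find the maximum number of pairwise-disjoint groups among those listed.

Delta, Echo, Iris, Juno are pairwise disjoint (Delta={pine,larch,elm}; Echo={beech,willow,hazel}; Iris={maple,fir}; Juno={ash,cedar,rowan}).
Every remaining group overlaps one of these, and no 5 of the listed groups are pairwise disjoint, so 4 is the maximum.

4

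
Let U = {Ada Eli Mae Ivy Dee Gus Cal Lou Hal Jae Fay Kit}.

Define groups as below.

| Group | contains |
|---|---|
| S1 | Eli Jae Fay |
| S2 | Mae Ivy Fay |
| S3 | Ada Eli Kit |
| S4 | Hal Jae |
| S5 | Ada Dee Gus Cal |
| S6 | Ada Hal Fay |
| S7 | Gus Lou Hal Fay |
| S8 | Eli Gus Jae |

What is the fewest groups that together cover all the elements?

S1, S2, S3, S5, and S7 cover everything between them: the union {Ada, Eli, Mae, Ivy, Dee, Gus, Cal, Lou, Hal, Jae, Fay, Kit} is all of U.
No 4 of the 8 groups cover everything (all 70 combinations miss at least one element), so 5 is optimal.

5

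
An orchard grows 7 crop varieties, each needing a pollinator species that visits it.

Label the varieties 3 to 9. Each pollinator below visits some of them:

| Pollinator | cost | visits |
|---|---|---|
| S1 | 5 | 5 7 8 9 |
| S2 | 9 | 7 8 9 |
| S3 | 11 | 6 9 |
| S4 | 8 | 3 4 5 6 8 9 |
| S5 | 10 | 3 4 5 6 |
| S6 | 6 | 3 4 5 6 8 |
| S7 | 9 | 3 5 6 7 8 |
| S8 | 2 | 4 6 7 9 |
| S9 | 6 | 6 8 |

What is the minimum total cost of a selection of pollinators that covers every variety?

S6, S8 together cover every variety (S6 ∪ S8 = {3, 4, 5, 6, 7, 8, 9}); total cost 6 + 2 = 8.
No covering selection has total cost below 8.

8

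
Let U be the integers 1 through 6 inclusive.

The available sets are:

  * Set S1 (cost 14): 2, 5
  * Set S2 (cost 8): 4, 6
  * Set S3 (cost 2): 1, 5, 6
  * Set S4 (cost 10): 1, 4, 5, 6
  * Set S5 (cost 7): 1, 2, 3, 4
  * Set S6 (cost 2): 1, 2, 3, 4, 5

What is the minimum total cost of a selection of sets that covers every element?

S3, S6 together cover every element (S3 ∪ S6 = {1, 2, 3, 4, 5, 6}); total cost 2 + 2 = 4.
No covering selection has total cost below 4.

4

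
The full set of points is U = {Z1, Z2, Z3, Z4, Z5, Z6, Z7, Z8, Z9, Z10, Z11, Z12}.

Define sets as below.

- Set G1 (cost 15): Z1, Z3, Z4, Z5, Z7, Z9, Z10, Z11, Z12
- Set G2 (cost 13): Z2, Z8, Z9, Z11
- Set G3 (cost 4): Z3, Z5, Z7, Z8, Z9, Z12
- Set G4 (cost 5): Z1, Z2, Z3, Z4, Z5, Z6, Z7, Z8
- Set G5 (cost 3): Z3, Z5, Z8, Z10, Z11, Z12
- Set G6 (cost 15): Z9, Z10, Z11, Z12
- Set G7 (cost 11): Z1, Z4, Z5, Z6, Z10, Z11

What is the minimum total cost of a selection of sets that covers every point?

G3, G4, G5 together cover every point (G3 ∪ G4 ∪ G5 = {Z1, Z2, Z3, Z4, Z5, Z6, Z7, Z8, Z9, Z10, Z11, Z12}); total cost 4 + 5 + 3 = 12.
No covering selection has total cost below 12.

12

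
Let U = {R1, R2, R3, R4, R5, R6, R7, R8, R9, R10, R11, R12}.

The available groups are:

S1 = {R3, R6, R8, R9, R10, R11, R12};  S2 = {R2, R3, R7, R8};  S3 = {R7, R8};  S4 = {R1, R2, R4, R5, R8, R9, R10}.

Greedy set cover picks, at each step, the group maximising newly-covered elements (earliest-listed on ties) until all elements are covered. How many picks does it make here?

Greedy: pick S1 (covers 7 new) → pick S4 (covers 4 new) → pick S2 (covers 1 new). Total picks: 3.

3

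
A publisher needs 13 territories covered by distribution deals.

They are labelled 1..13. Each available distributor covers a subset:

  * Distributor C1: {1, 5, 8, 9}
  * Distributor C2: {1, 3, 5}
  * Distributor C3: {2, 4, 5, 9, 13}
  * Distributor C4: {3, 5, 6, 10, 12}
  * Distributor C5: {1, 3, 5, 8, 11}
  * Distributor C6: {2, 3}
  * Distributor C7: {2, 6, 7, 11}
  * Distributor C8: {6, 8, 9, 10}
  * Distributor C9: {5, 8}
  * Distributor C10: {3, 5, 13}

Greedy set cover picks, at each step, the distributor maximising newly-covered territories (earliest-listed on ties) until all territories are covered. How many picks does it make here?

4

Greedy: pick C3 (covers 5 new) → pick C4 (covers 4 new) → pick C5 (covers 3 new) → pick C7 (covers 1 new). Total picks: 4.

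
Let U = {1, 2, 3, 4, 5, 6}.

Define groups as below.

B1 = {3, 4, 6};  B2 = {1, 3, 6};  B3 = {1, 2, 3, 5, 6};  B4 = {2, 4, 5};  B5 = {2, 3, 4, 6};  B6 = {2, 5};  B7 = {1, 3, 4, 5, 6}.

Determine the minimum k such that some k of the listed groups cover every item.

B3 and B7 cover everything between them: the union {1, 2, 3, 4, 5, 6} is all of U.
No single group has all 6 items (the largest, B3, has 5), so 2 is optimal.

2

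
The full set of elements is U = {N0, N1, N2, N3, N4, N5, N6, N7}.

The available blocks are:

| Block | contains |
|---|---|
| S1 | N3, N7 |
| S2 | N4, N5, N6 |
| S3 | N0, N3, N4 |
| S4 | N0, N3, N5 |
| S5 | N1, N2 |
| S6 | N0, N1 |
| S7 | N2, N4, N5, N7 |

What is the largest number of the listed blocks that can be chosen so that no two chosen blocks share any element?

3

S1, S2, S5 are pairwise disjoint (S1={N3,N7}; S2={N4,N5,N6}; S5={N1,N2}).
Every remaining block overlaps one of these, and no 4 of the listed blocks are pairwise disjoint, so 3 is the maximum.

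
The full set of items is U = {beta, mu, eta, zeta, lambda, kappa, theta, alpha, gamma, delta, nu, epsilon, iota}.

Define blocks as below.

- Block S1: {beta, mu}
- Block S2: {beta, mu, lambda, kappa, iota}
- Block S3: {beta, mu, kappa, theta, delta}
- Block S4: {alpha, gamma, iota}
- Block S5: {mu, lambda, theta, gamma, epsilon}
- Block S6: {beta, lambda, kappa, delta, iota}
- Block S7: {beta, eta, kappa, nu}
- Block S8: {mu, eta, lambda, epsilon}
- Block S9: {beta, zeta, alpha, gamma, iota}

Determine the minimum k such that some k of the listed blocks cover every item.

S3, S5, S7, and S9 cover everything between them: the union {beta, mu, eta, zeta, lambda, kappa, theta, alpha, gamma, delta, nu, epsilon, iota} is all of U.
No 3 of the 9 blocks cover everything (all 84 combinations miss at least one item), so 4 is optimal.

4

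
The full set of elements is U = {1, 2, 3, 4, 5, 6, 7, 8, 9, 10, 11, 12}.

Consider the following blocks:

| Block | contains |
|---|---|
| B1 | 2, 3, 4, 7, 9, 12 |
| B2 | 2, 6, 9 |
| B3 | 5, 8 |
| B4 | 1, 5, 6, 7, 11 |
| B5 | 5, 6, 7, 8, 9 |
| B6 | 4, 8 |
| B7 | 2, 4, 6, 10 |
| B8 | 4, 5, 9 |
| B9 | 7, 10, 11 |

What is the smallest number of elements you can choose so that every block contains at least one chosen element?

4

H = {4, 5, 7, 9} meets every block (each contains at least one member of H), and |H| = 4.
No choice of 3 elements meets every block, so 4 is the minimum.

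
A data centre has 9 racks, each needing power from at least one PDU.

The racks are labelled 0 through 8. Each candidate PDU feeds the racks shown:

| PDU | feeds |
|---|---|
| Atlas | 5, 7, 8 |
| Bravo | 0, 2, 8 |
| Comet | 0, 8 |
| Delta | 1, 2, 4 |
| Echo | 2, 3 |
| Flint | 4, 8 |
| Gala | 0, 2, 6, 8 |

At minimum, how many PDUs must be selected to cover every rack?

4

Atlas and Delta and Echo and Gala together: Atlas ∪ Delta ∪ Echo ∪ Gala = {0, 1, 2, 3, 4, 5, 6, 7, 8} — every rack is covered.
Only Echo contains 3, so Echo is forced; the remaining 7 racks need at least 3 more PDUs (each remaining PDU adds at most 3) — so at least 4 PDUs are needed, and 4 is optimal.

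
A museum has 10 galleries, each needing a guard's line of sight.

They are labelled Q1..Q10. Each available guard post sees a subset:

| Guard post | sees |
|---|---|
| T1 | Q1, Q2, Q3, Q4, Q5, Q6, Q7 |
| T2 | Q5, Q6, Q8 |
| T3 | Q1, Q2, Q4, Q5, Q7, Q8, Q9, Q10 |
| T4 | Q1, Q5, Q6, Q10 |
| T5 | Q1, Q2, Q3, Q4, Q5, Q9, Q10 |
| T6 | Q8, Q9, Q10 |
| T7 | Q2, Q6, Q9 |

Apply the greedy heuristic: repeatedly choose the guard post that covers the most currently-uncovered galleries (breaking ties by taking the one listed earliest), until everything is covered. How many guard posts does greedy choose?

2

Greedy: pick T3 (covers 8 new) → pick T1 (covers 2 new). Total picks: 2.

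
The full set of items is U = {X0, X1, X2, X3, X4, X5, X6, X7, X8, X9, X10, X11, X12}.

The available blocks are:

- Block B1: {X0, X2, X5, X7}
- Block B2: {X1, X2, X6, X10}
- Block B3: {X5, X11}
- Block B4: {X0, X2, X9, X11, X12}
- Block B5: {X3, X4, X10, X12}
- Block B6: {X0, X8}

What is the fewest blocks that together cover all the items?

B1, B2, B4, B5, and B6 cover everything between them: the union {X0, X1, X2, X3, X4, X5, X6, X7, X8, X9, X10, X11, X12} is all of U.
No 4 of the 6 blocks cover everything (all 15 combinations miss at least one item), so 5 is optimal.

5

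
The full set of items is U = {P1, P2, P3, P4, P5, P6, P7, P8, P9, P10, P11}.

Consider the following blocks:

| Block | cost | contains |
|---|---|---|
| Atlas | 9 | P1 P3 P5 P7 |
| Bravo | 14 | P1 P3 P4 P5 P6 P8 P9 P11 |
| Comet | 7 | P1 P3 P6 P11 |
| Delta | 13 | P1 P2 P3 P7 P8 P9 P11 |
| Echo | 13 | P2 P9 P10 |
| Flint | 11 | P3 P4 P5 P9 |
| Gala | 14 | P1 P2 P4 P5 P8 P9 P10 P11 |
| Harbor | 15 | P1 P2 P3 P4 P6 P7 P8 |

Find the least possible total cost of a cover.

Gala, Harbor together cover every item (Gala ∪ Harbor = {P1, P2, P3, P4, P5, P6, P7, P8, P9, P10, P11}); total cost 14 + 15 = 29.
The greedy pick Bravo, Delta, Echo costs 40; no covering selection beats 29.

29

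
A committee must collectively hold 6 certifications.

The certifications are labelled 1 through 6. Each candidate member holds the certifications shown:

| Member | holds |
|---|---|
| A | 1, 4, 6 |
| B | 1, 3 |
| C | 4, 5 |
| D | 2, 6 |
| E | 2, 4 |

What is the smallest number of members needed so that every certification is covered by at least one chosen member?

3

Take {B, C, D}. Their union is {1, 2, 3, 4, 5, 6}, which is all 6 certifications.
Only B contains 3, so B is forced; the remaining 4 certifications need at least 2 more members (each remaining member adds at most 2) — so at least 3 members are needed, and 3 is optimal.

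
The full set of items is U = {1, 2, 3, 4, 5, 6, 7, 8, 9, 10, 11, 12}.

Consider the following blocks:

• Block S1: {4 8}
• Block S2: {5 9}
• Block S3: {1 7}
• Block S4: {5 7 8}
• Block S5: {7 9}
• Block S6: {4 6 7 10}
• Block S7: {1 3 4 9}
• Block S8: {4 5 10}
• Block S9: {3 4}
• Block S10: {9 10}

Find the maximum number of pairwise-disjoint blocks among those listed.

S4, S9, S10 are pairwise disjoint (S4={5,7,8}; S9={3,4}; S10={9,10}).
Every remaining block overlaps one of these, and no 4 of the listed blocks are pairwise disjoint, so 3 is the maximum.

3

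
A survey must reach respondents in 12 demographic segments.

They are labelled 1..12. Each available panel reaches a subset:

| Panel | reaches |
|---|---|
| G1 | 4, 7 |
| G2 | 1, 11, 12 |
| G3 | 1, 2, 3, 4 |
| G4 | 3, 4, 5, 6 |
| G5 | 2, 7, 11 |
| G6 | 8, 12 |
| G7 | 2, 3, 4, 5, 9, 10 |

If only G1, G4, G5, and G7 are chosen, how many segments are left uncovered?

3

Union of G1, G4, G5, G7 = {2, 3, 4, 5, 6, 7, 9, 10, 11}.
Not covered: 1, 8, 12 — 3 segments.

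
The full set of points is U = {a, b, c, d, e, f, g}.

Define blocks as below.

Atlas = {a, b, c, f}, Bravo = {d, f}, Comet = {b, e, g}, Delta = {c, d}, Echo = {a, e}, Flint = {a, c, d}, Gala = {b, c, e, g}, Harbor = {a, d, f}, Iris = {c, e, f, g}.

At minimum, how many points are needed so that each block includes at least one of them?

Take H = {c, e, f}. Each listed block contains at least one of these, so H is a hitting set of size 3.
No choice of 2 points meets every block, so 3 is the minimum.

3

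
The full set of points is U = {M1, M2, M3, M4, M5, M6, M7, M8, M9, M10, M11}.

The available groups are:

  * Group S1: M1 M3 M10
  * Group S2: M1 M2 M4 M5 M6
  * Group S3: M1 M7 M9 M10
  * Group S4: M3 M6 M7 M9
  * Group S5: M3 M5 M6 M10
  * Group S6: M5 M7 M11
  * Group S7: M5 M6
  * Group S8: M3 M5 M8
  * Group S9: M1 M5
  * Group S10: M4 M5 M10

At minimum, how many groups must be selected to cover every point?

Take {S2, S3, S6, S8}. Their union is {M1, M2, M3, M4, M5, M6, M7, M8, M9, M10, M11}, which is all 11 points.
No 3 of the 10 groups cover everything (all 120 combinations miss at least one point), so 4 is optimal.

4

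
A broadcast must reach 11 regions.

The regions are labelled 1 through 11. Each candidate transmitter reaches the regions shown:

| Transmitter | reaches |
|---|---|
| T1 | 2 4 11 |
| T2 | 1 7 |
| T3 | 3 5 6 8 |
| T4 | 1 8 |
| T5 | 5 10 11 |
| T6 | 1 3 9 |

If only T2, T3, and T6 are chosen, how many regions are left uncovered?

Union of T2, T3, T6 = {1, 3, 5, 6, 7, 8, 9}.
Not covered: 2, 4, 10, 11 — 4 regions.

4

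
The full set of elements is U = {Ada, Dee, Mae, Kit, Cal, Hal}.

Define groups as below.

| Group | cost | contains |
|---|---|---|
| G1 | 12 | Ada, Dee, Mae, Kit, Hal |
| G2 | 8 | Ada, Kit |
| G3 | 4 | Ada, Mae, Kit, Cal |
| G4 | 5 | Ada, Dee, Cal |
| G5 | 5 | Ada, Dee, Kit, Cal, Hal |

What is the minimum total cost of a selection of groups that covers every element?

9

G3, G5 together cover every element (G3 ∪ G5 = {Ada, Dee, Mae, Kit, Cal, Hal}); total cost 4 + 5 = 9.
No covering selection has total cost below 9.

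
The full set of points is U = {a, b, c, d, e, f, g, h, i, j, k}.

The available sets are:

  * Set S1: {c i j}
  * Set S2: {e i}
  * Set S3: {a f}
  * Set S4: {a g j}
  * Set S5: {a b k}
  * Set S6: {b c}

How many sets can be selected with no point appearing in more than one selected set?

3

S2, S3, S6 are pairwise disjoint (S2={e,i}; S3={a,f}; S6={b,c}).
Every remaining set overlaps one of these, and no 4 of the listed sets are pairwise disjoint, so 3 is the maximum.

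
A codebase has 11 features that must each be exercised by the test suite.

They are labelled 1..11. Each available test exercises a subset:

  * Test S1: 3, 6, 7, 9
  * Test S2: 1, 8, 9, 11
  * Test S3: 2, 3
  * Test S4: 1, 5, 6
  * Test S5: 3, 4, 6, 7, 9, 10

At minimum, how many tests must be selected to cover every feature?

S2 and S3 and S4 and S5 together: S2 ∪ S3 ∪ S4 ∪ S5 = {1, 2, 3, 4, 5, 6, 7, 8, 9, 10, 11} — every feature is covered.
No 3 of the 5 tests cover everything (all 10 combinations miss at least one feature), so 4 is optimal.

4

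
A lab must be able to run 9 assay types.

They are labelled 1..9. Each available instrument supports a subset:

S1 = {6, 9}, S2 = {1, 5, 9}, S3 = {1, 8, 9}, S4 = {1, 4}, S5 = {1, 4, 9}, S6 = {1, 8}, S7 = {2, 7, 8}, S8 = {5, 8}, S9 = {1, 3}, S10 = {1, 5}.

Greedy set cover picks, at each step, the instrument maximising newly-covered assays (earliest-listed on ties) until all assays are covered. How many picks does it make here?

Greedy: pick S2 (covers 3 new) → pick S7 (covers 3 new) → pick S1 (covers 1 new) → pick S4 (covers 1 new) → pick S9 (covers 1 new). Total picks: 5.

5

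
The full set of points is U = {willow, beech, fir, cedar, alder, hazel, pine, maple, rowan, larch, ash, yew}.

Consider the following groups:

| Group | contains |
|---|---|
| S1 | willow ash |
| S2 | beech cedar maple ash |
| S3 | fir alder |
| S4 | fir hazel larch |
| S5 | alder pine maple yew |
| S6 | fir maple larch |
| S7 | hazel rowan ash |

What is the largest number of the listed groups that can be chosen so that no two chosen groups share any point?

S1, S4, S5 are pairwise disjoint (S1={willow,ash}; S4={fir,hazel,larch}; S5={alder,pine,maple,yew}).
Every remaining group overlaps one of these, and no 4 of the listed groups are pairwise disjoint, so 3 is the maximum.

3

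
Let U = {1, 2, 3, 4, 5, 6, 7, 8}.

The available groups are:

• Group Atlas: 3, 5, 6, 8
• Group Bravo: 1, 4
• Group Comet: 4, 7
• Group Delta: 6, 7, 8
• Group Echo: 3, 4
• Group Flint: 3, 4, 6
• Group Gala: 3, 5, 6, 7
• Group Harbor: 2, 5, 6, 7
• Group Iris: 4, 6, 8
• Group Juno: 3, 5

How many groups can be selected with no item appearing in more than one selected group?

Bravo, Delta, Juno are pairwise disjoint (Bravo={1,4}; Delta={6,7,8}; Juno={3,5}).
Every remaining group overlaps one of these, and no 4 of the listed groups are pairwise disjoint, so 3 is the maximum.

3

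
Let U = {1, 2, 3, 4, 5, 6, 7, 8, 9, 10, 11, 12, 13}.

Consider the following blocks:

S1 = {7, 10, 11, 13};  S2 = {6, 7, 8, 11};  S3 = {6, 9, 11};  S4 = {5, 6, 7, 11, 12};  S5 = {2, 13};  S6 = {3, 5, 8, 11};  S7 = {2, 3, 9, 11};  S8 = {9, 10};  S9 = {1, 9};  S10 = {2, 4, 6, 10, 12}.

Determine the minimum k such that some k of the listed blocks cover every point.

4

Take {S1, S6, S9, S10}. Their union is {1, 2, 3, 4, 5, 6, 7, 8, 9, 10, 11, 12, 13}, which is all 13 points.
Only S9 contains 1, so S9 is forced; the remaining 11 points need at least 3 more blocks (each remaining block adds at most 5) — so at least 4 blocks are needed, and 4 is optimal.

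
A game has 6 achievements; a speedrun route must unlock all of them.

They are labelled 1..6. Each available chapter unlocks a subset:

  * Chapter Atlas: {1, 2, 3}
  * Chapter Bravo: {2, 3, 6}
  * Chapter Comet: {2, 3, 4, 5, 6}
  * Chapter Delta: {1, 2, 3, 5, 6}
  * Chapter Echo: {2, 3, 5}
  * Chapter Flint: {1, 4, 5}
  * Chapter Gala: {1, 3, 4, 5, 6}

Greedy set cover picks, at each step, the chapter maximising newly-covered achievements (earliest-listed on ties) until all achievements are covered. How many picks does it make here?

Greedy: pick Comet (covers 5 new) → pick Atlas (covers 1 new). Total picks: 2.

2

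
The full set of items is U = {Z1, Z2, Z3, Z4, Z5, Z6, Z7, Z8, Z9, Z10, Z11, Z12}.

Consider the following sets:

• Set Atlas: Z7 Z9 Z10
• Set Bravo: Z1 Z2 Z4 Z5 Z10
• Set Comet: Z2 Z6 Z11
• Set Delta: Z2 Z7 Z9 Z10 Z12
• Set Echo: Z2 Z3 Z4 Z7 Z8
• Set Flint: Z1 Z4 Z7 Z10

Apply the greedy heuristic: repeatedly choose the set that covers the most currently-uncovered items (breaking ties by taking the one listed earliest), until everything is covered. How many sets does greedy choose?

Greedy: pick Bravo (covers 5 new) → pick Delta (covers 3 new) → pick Comet (covers 2 new) → pick Echo (covers 2 new). Total picks: 4.

4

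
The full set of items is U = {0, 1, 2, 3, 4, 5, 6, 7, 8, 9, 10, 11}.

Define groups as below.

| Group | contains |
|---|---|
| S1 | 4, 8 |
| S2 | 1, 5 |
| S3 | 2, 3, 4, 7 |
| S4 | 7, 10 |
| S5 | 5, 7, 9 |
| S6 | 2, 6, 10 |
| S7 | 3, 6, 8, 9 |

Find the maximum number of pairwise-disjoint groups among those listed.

3

S1, S2, S6 are pairwise disjoint (S1={4,8}; S2={1,5}; S6={2,6,10}).
Every remaining group overlaps one of these, and no 4 of the listed groups are pairwise disjoint, so 3 is the maximum.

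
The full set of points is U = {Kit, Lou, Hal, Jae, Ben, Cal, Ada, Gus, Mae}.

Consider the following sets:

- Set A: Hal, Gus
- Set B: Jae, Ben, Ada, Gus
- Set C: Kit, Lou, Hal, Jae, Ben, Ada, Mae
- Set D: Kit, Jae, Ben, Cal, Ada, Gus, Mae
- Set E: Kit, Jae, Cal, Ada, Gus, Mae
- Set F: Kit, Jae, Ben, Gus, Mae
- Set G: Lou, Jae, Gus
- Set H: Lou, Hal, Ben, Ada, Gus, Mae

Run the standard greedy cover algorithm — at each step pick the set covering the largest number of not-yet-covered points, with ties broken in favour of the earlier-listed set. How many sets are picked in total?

Greedy: pick C (covers 7 new) → pick D (covers 2 new). Total picks: 2.

2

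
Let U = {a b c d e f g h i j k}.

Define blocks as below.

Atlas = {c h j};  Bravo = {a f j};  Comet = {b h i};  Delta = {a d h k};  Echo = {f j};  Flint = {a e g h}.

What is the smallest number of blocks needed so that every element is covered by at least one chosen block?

Take {Atlas, Comet, Delta, Echo, Flint}. Their union is {a, b, c, d, e, f, g, h, i, j, k}, which is all 11 elements.
Only Delta contains d, so Delta is forced; the remaining 7 elements need at least 4 more blocks (each remaining block adds at most 2) — so at least 5 blocks are needed, and 5 is optimal.

5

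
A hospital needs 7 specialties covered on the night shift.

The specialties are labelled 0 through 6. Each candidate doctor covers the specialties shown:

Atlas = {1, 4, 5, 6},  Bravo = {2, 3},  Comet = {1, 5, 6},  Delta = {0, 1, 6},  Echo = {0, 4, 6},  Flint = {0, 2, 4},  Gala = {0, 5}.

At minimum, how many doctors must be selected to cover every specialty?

Take {Bravo, Comet, Echo}. Their union is {0, 1, 2, 3, 4, 5, 6}, which is all 7 specialties.
Only Bravo contains 3, so Bravo is forced; the remaining 5 specialties need at least 2 more doctors (each remaining doctor adds at most 4) — so at least 3 doctors are needed, and 3 is optimal.

3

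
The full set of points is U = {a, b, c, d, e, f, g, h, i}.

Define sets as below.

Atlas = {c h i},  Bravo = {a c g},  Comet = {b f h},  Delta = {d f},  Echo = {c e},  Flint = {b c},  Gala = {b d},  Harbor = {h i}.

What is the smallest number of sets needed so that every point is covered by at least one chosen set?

5

Atlas, Bravo, Comet, Delta, and Echo cover everything between them: the union {a, b, c, d, e, f, g, h, i} is all of U.
No 4 of the 8 sets cover everything (all 70 combinations miss at least one point), so 5 is optimal.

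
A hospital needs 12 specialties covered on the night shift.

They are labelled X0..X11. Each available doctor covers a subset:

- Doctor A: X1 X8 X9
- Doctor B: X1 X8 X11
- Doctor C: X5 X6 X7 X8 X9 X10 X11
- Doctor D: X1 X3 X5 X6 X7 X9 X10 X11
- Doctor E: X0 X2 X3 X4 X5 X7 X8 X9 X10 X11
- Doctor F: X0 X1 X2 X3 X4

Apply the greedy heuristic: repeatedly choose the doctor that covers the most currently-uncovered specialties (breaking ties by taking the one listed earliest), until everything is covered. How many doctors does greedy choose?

2

Greedy: pick E (covers 10 new) → pick D (covers 2 new). Total picks: 2.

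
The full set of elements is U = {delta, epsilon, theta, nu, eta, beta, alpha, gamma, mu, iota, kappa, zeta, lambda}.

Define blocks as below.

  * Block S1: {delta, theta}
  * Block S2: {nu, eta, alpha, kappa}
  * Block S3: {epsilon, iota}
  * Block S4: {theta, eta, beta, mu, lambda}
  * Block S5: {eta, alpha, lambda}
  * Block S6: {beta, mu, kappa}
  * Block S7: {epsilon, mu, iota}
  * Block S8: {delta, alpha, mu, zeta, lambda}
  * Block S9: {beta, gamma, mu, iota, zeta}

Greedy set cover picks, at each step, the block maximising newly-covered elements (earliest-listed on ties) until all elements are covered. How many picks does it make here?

5

Greedy: pick S4 (covers 5 new) → pick S2 (covers 3 new) → pick S9 (covers 3 new) → pick S1 (covers 1 new) → pick S3 (covers 1 new). Total picks: 5.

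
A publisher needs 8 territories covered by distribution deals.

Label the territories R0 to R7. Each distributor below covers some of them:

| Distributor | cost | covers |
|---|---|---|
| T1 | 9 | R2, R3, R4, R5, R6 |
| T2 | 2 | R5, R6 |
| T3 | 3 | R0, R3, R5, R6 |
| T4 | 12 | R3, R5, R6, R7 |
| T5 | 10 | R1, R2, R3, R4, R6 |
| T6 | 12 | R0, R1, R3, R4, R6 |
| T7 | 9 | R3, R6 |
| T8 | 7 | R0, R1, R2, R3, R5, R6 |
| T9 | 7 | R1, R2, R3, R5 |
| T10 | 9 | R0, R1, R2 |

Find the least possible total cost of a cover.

25

T3, T4, T5 together cover every territory (T3 ∪ T4 ∪ T5 = {R0, R1, R2, R3, R4, R5, R6, R7}); total cost 3 + 12 + 10 = 25.
No covering selection has total cost below 25.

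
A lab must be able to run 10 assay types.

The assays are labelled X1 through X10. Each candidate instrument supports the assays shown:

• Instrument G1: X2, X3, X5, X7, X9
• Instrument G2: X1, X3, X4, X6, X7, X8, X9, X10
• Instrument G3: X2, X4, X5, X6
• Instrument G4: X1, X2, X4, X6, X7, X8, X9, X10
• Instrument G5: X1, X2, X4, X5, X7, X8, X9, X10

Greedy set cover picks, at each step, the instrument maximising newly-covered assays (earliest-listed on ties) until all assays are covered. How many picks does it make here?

Greedy: pick G2 (covers 8 new) → pick G1 (covers 2 new). Total picks: 2.

2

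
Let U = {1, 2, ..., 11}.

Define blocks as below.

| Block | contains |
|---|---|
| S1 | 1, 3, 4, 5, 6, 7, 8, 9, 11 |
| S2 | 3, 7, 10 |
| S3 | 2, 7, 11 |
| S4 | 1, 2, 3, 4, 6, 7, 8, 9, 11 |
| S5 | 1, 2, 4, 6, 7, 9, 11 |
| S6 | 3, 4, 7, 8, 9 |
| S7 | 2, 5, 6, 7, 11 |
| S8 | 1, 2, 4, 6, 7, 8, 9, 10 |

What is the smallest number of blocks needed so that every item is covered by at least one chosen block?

2

S1 and S8 together: S1 ∪ S8 = {1, 2, 3, 4, 5, 6, 7, 8, 9, 10, 11} — every item is covered.
No single block has all 11 items (the largest, S1, has 9), so 2 is optimal.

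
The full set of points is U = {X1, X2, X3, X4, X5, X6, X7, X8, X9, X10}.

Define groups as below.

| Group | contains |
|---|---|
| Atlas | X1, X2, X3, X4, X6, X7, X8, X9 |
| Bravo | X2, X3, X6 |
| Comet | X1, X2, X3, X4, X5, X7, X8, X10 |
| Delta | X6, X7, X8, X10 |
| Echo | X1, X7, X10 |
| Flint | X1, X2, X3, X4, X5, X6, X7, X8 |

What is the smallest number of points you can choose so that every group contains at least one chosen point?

2

Take H = {X2, X10}. Each listed group contains at least one of these, so H is a hitting set of size 2.
The groups Bravo, Echo are pairwise disjoint, so any hitting set needs a separate point for each — at least 2. Hence 2 is optimal.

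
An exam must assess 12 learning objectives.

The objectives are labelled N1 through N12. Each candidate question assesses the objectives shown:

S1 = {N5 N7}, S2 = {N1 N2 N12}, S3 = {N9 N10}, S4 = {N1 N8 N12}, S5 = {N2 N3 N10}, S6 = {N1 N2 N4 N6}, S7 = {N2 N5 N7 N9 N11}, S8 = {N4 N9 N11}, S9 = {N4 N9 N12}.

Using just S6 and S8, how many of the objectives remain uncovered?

Union of S6, S8 = {N1, N2, N4, N6, N9, N11}.
Not covered: N3, N5, N7, N8, N10, N12 — 6 objectives.

6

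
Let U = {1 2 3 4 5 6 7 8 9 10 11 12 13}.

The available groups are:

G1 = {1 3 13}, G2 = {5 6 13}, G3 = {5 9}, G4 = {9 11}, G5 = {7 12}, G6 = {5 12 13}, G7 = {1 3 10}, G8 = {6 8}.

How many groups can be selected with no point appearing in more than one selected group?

G1, G3, G5, G8 are pairwise disjoint (G1={1,3,13}; G3={5,9}; G5={7,12}; G8={6,8}).
Every remaining group overlaps one of these, and no 5 of the listed groups are pairwise disjoint, so 4 is the maximum.

4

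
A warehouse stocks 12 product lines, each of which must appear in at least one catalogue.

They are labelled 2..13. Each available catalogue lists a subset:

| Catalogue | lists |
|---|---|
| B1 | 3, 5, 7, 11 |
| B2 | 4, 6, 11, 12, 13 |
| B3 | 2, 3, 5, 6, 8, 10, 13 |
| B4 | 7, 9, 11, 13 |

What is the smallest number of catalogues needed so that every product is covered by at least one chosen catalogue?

B2 and B3 and B4 together: B2 ∪ B3 ∪ B4 = {2, 3, 4, 5, 6, 7, 8, 9, 10, 11, 12, 13} — every product is covered.
Only B3 contains 2, so B3 is forced; the remaining 5 products need at least 2 more catalogues (each remaining catalogue adds at most 3) — so at least 3 catalogues are needed, and 3 is optimal.

3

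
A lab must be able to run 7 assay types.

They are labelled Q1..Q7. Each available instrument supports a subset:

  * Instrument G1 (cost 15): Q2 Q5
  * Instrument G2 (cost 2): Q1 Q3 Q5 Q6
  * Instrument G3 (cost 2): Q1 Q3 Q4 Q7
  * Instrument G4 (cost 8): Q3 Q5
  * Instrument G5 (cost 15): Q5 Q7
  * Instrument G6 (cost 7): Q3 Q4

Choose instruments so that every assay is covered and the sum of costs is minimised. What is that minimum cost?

19

G1, G2, G3 together cover every assay (G1 ∪ G2 ∪ G3 = {Q1, Q2, Q3, Q4, Q5, Q6, Q7}); total cost 15 + 2 + 2 = 19.
No covering selection has total cost below 19.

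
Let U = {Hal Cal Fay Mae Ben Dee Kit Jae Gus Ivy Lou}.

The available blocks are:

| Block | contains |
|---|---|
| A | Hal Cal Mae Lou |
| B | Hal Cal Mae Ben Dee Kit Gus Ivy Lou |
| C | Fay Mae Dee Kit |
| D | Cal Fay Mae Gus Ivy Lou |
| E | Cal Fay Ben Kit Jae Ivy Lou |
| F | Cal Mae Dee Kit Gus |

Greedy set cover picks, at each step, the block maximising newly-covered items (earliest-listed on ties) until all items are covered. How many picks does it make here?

Greedy: pick B (covers 9 new) → pick E (covers 2 new). Total picks: 2.

2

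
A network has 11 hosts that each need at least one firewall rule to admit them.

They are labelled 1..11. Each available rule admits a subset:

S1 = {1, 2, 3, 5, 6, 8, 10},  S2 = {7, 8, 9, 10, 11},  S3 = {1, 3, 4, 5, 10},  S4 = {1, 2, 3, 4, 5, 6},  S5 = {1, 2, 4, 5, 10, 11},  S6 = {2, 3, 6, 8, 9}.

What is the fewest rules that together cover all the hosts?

Take {S2, S4}. Their union is {1, 2, 3, 4, 5, 6, 7, 8, 9, 10, 11}, which is all 11 hosts.
No single rule has all 11 hosts (the largest, S1, has 7), so 2 is optimal.

2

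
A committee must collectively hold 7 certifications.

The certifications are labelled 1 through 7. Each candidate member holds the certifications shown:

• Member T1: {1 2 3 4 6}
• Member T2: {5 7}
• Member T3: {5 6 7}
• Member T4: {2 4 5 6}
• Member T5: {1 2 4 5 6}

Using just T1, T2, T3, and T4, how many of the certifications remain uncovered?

0

Union of T1, T2, T3, T4 = {1, 2, 3, 4, 5, 6, 7} — that's every certification, so 0 are uncovered.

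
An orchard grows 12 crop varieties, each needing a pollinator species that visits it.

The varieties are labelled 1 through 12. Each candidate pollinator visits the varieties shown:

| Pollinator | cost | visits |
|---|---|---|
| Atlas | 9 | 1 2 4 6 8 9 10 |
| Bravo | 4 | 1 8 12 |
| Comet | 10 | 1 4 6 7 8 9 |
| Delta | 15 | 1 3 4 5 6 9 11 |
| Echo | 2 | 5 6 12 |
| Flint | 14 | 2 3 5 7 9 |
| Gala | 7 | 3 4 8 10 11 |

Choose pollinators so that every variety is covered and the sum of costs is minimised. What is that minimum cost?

27

Bravo, Echo, Flint, Gala together cover every variety (Bravo ∪ Echo ∪ Flint ∪ Gala = {1, 2, 3, 4, 5, 6, 7, 8, 9, 10, 11, 12}); total cost 4 + 2 + 14 + 7 = 27.
The greedy pick Echo, Gala, Atlas, Comet costs 28; no covering selection beats 27.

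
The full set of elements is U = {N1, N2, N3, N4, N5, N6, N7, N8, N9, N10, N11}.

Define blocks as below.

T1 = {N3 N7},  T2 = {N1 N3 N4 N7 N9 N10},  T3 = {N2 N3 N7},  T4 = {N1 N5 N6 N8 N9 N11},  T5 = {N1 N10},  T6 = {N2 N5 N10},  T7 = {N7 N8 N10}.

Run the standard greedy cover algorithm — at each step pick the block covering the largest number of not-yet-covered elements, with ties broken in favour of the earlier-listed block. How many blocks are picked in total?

Greedy: pick T2 (covers 6 new) → pick T4 (covers 4 new) → pick T3 (covers 1 new). Total picks: 3.

3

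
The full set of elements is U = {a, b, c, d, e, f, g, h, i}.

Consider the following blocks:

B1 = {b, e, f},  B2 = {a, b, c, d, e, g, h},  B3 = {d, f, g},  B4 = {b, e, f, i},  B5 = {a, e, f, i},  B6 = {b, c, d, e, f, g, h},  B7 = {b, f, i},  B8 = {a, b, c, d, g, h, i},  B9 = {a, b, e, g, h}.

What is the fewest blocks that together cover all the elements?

B1 and B8 cover everything between them: the union {a, b, c, d, e, f, g, h, i} is all of U.
No single block has all 9 elements (the largest, B2, has 7), so 2 is optimal.

2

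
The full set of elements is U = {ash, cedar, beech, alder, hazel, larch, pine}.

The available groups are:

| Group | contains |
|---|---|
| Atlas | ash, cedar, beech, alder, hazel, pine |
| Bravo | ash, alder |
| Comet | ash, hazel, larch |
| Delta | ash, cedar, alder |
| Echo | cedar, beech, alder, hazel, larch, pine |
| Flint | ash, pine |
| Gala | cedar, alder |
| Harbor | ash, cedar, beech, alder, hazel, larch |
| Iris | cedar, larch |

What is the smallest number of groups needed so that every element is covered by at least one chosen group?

Echo and Harbor together: Echo ∪ Harbor = {ash, cedar, beech, alder, hazel, larch, pine} — every element is covered.
No single group has all 7 elements (the largest, Atlas, has 6), so 2 is optimal.

2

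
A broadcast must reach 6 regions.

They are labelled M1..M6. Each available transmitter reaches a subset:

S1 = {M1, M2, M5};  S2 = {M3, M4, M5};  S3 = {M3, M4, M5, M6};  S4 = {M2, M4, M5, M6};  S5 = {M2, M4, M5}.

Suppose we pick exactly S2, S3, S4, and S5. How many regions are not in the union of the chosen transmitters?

1

Union of S2, S3, S4, S5 = {M2, M3, M4, M5, M6}.
Not covered: M1 — 1 region.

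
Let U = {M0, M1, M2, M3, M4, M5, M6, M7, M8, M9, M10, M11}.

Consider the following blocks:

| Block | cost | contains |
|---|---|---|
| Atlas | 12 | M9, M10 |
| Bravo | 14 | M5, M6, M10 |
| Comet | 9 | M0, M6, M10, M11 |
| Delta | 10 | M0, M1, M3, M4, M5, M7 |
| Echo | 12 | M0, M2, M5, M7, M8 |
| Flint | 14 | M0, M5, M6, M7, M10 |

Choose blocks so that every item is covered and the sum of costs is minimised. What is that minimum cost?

43

Atlas, Comet, Delta, Echo together cover every item (Atlas ∪ Comet ∪ Delta ∪ Echo = {M0, M1, M2, M3, M4, M5, M6, M7, M8, M9, M10, M11}); total cost 12 + 9 + 10 + 12 = 43.
No covering selection has total cost below 43.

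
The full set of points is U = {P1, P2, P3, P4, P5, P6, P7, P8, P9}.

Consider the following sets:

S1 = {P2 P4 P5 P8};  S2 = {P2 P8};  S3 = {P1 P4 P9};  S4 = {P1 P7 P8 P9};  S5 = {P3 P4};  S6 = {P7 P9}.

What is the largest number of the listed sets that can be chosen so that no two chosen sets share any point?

3

S2, S5, S6 are pairwise disjoint (S2={P2,P8}; S5={P3,P4}; S6={P7,P9}).
Every remaining set overlaps one of these, and no 4 of the listed sets are pairwise disjoint, so 3 is the maximum.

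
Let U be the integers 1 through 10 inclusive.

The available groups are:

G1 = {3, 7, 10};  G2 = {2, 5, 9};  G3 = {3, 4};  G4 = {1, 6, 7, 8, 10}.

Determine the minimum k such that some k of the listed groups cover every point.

3

G2 and G3 and G4 together: G2 ∪ G3 ∪ G4 = {1, 2, 3, 4, 5, 6, 7, 8, 9, 10} — every point is covered.
Only G4 contains 1, so G4 is forced; the remaining 5 points need at least 2 more groups (each remaining group adds at most 3) — so at least 3 groups are needed, and 3 is optimal.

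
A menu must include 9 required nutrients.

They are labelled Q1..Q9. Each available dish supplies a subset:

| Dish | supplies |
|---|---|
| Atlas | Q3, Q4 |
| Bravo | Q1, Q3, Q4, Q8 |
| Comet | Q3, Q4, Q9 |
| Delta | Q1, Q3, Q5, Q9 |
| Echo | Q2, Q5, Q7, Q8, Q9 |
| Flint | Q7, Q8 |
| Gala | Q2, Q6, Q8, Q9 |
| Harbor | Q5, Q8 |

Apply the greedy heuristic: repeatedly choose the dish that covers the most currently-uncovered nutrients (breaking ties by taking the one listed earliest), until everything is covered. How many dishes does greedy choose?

3

Greedy: pick Echo (covers 5 new) → pick Bravo (covers 3 new) → pick Gala (covers 1 new). Total picks: 3.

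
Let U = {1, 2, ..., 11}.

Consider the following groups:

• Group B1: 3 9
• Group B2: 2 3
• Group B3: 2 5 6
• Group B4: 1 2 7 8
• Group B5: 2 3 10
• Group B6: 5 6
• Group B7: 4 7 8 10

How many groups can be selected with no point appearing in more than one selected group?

3

B1, B3, B7 are pairwise disjoint (B1={3,9}; B3={2,5,6}; B7={4,7,8,10}).
Every remaining group overlaps one of these, and no 4 of the listed groups are pairwise disjoint, so 3 is the maximum.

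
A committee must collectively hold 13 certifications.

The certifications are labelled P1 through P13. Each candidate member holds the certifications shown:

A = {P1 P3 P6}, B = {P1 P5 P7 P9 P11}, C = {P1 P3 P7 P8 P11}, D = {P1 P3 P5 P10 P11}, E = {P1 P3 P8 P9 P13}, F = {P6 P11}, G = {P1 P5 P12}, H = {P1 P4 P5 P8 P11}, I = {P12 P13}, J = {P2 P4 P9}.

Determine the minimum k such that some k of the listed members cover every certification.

Take {A, C, D, I, J}. Their union is {P1, P2, P3, P4, P5, P6, P7, P8, P9, P10, P11, P12, P13}, which is all 13 certifications.
No 4 of the 10 members cover everything (all 210 combinations miss at least one certification), so 5 is optimal.

5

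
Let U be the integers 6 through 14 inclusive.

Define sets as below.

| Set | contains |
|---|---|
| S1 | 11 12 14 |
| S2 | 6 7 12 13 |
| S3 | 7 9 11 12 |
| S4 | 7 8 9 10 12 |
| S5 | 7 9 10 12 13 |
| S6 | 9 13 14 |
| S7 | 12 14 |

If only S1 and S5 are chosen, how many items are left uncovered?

Union of S1, S5 = {7, 9, 10, 11, 12, 13, 14}.
Not covered: 6, 8 — 2 items.

2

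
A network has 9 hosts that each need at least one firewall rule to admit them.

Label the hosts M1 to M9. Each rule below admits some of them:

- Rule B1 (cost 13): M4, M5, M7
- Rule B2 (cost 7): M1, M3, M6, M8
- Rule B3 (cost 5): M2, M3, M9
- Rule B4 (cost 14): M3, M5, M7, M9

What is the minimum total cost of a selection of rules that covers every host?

B1, B2, B3 together cover every host (B1 ∪ B2 ∪ B3 = {M1, M2, M3, M4, M5, M6, M7, M8, M9}); total cost 13 + 7 + 5 = 25.
No covering selection has total cost below 25.

25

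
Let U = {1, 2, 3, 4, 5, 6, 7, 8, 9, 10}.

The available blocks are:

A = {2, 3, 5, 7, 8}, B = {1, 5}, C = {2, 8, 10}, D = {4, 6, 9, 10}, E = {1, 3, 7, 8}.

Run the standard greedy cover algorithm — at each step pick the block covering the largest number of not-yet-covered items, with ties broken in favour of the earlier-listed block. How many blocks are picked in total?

Greedy: pick A (covers 5 new) → pick D (covers 4 new) → pick B (covers 1 new). Total picks: 3.

3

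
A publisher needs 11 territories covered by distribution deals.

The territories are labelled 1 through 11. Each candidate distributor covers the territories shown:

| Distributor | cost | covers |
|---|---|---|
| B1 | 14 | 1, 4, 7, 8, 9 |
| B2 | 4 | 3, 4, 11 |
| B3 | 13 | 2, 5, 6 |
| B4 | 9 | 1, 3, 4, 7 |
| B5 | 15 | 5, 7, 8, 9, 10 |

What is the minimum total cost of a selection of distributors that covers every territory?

41

B2, B3, B4, B5 together cover every territory (B2 ∪ B3 ∪ B4 ∪ B5 = {1, 2, 3, 4, 5, 6, 7, 8, 9, 10, 11}); total cost 4 + 13 + 9 + 15 = 41.
No covering selection has total cost below 41.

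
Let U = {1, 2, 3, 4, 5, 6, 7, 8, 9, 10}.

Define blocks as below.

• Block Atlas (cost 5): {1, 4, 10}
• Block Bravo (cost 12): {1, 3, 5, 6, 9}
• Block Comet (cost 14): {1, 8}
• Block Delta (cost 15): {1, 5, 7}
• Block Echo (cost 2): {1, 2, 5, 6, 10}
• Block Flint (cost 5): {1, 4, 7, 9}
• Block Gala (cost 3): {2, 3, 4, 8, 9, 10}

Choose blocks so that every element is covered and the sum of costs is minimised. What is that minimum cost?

10

Echo, Flint, Gala together cover every element (Echo ∪ Flint ∪ Gala = {1, 2, 3, 4, 5, 6, 7, 8, 9, 10}); total cost 2 + 5 + 3 = 10.
No covering selection has total cost below 10.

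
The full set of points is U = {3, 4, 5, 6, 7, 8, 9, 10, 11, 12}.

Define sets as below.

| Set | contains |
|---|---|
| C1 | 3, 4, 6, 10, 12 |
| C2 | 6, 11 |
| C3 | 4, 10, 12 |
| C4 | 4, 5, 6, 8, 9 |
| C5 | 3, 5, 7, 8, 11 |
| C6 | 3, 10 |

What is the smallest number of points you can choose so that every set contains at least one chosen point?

3

H = {3, 4, 11} meets every set (each contains at least one member of H), and |H| = 3.
No choice of 2 points meets every set, so 3 is the minimum.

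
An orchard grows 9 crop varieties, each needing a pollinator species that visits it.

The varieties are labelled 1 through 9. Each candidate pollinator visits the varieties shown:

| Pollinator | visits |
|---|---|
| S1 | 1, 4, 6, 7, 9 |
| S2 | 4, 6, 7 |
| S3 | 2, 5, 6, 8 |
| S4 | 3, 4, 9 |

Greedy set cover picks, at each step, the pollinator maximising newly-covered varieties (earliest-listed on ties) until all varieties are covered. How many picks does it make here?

Greedy: pick S1 (covers 5 new) → pick S3 (covers 3 new) → pick S4 (covers 1 new). Total picks: 3.

3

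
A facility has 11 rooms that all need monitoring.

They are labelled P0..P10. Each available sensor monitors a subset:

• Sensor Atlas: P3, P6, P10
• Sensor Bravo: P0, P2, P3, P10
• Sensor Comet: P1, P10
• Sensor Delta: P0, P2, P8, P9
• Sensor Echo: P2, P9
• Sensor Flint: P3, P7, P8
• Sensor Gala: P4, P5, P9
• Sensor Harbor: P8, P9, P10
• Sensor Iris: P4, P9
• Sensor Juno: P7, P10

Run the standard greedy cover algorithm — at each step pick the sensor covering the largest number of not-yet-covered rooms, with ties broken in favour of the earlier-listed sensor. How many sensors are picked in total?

5

Greedy: pick Bravo (covers 4 new) → pick Gala (covers 3 new) → pick Flint (covers 2 new) → pick Atlas (covers 1 new) → pick Comet (covers 1 new). Total picks: 5.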